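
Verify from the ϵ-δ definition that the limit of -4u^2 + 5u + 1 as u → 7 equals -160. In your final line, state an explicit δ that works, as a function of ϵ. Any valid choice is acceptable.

Let ϵ > 0. We want δ > 0 such that 0 < |u − 7| < δ implies |(-4u^2 + 5u + 1) + 160| < ϵ.
(-4u^2 + 5u + 1) + 160 = -4u^2 + 5u + 161 = (u − 7)(-4u - 23).
So |(-4u^2 + 5u + 1) + 160| = |u − 7|·|-4u - 23|.
Assume first that |u − 7| < 1, so |u| < 8. Then |-4u - 23| ≤ 4·8 + 23 = 55.
Hence |(-4u^2 + 5u + 1) + 160| ≤ 55|u − 7| < ϵ provided |u − 7| < ϵ/55.
Take δ = min(1, ϵ/55). Then 0 < |u − 7| < δ gives both |u − 7| < 1 and |u − 7| < ϵ/55, so |(-4u^2 + 5u + 1) + 160| < ϵ.

δ = min(1, ϵ/55)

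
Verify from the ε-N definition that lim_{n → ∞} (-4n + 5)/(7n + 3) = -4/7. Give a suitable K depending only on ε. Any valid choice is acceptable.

K = (47/49)/ε

Let ε > 0 be given. For n ≥ 1, |(-4n + 5)/(7n + 3) + 4/7| = |47|/(7(7n + 3)) = 47/(7(7n + 3)).
Since 7n + 3 ≥ 7n for n ≥ 1, this is ≤ 47/(7·7n) = (47/49)/n.
So |(-4n + 5)/(7n + 3) + 4/7| < ε whenever n > (47/49)/ε.
Take K = (47/49)/ε. If n > K then |(-4n + 5)/(7n + 3) + 4/7| ≤ (47/49)/n < ε.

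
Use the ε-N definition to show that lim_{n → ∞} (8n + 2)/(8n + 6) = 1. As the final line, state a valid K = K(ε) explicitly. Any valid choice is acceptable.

Fix ε > 0. For n ≥ 1, |(8n + 2)/(8n + 6) − 1| = |-32|/(8(8n + 6)) = 32/(8(8n + 6)).
Since 8n + 6 ≥ 8n for n ≥ 1, this is ≤ 32/(8·8n) = (1/2)/n.
So |(8n + 2)/(8n + 6) − 1| < ε whenever n > (1/2)/ε.
Take K = (1/2)/ε. If n > K then |(8n + 2)/(8n + 6) − 1| ≤ (1/2)/n < ε.

K = (1/2)/ε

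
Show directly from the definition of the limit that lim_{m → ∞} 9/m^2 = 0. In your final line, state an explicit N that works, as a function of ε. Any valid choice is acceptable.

N = (9/ε)^{1/2}

Let ε > 0. For m ≥ 1, |9/m^2 − 0| = 9/m^2.
9/m^2 < ε ⇔ m^2 > 9/ε ⇔ m > (9/ε)^{1/2}.
Take N = (9/ε)^{1/2}. Then m > N implies 9/m^2 < ε.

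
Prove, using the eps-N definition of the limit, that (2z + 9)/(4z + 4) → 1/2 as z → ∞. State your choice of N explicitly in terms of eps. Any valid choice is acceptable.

N = (7/4)/eps

Fix eps > 0. We seek N > 0 such that z > N implies |(2z + 9)/(4z + 4) − (1/2)| < eps.
(2z + 9)/(4z + 4) − (1/2) = (4(2z + 9) − 2(4z + 4)) / (4(4z + 4)) = 28/(4(4z + 4)).
For z > 0 we have 4z + 4 > 4z, so |(2z + 9)/(4z + 4) − (1/2)| = 28/(4(4z + 4)) < 28/(4·4z) = (7/4)/z.
Thus |(2z + 9)/(4z + 4) − (1/2)| < eps whenever z > (7/4)/eps.
Take N = (7/4)/eps. If z > N then |(2z + 9)/(4z + 4) − (1/2)| < (7/4)/z < eps.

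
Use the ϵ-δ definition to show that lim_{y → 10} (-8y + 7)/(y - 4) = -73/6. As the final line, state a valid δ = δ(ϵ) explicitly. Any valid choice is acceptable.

δ = min(3, (18/25)ϵ)

Let ϵ > 0 be given. We want δ > 0 with 0 < |y − 10| < δ ⇒ |(-8y + 7)/(y - 4) + 73/6| < ϵ.
Combining over a common denominator, (-8y + 7)/(y - 4) + 73/6 = [(-8y + 7)·6 − (-73)·(y - 4)] / [6·(y - 4)] = 25(y − 10) / (6(y - 4)).
So |(-8y + 7)/(y - 4) + 73/6| = 25|y − 10| / (6·|y − 4|).
Require δ ≤ 3, so |y − 4| ≥ |6| − |y − 10| > 6 − 3 = 3.
Hence |(-8y + 7)/(y - 4) + 73/6| < 25|y − 10|/(6·3) = (25/18)|y − 10|, which is < ϵ once |y − 10| < (18/25)ϵ.
Take δ = min(3, (18/25)ϵ). Then 0 < |y − 10| < δ forces both bounds, so |(-8y + 7)/(y - 4) + 73/6| < ϵ.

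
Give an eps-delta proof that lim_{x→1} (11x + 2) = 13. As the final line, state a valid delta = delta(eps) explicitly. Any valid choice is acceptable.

delta = eps/11

Fix eps > 0. We need delta > 0 so that 0 < |x − 1| < delta implies |(11x + 2) − 13| < eps.
Since (11x + 2) − 13 = 11(x − 1), we have |(11x + 2) − 13| = 11|x − 1|.
Thus it suffices that |x − 1| < eps/11.
Take delta = eps/11. If 0 < |x − 1| < delta then |(11x + 2) − 13| = 11|x − 1| < 11·(eps/11) = eps.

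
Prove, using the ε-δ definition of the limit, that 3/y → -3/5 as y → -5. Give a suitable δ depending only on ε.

Fix ε > 0. We seek δ > 0 such that 0 < |y + 5| < δ implies |3/y + 3/5| < ε.
|3/y + 3/5| = 3·|-5 − y|/(5·|y|) = 3|y + 5|/(5|y|).
Require δ ≤ 5/2 so that |y| > 5 − 5/2 = 5/2, hence 5|y| > 25/2.
Then |3/y + 3/5| < 3|y + 5|/(25/2), which is < ε when |y + 5| < (25/6)ε.
Take δ = min(5/2, (25/6)ε). Then 0 < |y + 5| < δ gives both |y + 5| < 5/2 and |y + 5| < (25/6)ε, so |3/y + 3/5| < ε.

δ = min(5/2, (25/6)ε)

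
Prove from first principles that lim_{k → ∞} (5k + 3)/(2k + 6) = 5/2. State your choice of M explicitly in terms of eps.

Let eps > 0 be given. For k ≥ 1, |(5k + 3)/(2k + 6) − (5/2)| = |-24|/(2(2k + 6)) = 24/(2(2k + 6)).
Since 2k + 6 ≥ 2k for k ≥ 1, this is ≤ 24/(2·2k) = 6/k.
So |(5k + 3)/(2k + 6) − (5/2)| < eps whenever k > 6/eps.
Take M = 6/eps. If k > M then |(5k + 3)/(2k + 6) − (5/2)| ≤ 6/k < eps.

M = 6/eps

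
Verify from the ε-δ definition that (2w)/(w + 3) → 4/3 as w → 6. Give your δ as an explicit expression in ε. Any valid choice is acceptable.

δ = min(9/2, (27/4)ε)

Let ε > 0. We want δ > 0 with 0 < |w − 6| < δ ⇒ |(2w)/(w + 3) − (4/3)| < ε.
Combining over a common denominator, (2w)/(w + 3) − (4/3) = [(2w)·9 − 12·(w + 3)] / [9·(w + 3)] = 6(w − 6) / (9(w + 3)).
So |(2w)/(w + 3) − (4/3)| = 6|w − 6| / (9·|w + 3|).
Restrict δ ≤ 9/2. Then |w − 6| < 9/2 gives |w + 3| = |(w − 6) + 9| ≥ 9 − 9/2 = 9/2.
Hence |(2w)/(w + 3) − (4/3)| < 6|w − 6|/(9·(9/2)) = (4/27)|w − 6|, which is < ε once |w − 6| < (27/4)ε.
Take δ = min(9/2, (27/4)ε). Then 0 < |w − 6| < δ forces both bounds, so |(2w)/(w + 3) − (4/3)| < ε.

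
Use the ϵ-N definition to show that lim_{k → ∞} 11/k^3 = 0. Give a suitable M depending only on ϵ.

M = (11/ϵ)^{1/3}

Suppose ϵ > 0. For k ≥ 1, |11/k^3 − 0| = 11/k^3.
11/k^3 < ϵ ⇔ k^3 > 11/ϵ ⇔ k > (11/ϵ)^{1/3}.
Take M = (11/ϵ)^{1/3}. Then k > M implies 11/k^3 < ϵ.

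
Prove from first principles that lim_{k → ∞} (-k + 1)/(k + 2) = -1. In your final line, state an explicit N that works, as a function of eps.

Fix eps > 0. For k ≥ 1, |(-k + 1)/(k + 2) + 1| = |3|/((k + 2)) = 3/((k + 2)).
Since k + 2 ≥ k for k ≥ 1, this is ≤ 3/(k) = 3/k.
So |(-k + 1)/(k + 2) + 1| < eps whenever k > 3/eps.
Take N = 3/eps. If k > N then |(-k + 1)/(k + 2) + 1| ≤ 3/k < eps.

N = 3/eps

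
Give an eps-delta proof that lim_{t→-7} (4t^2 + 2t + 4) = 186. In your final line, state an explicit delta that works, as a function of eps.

Fix eps > 0. We want delta > 0 such that 0 < |t + 7| < delta implies |(4t^2 + 2t + 4) − 186| < eps.
(4t^2 + 2t + 4) − 186 = 4t^2 + 2t - 182 = (t + 7)(4t - 26).
So |(4t^2 + 2t + 4) − 186| = |t + 7|·|4t - 26|.
Require delta ≤ 2. Then |t + 7| < 2 gives |t| < 9, and by the triangle inequality |4t - 26| ≤ 4·9 + 26 = 62.
Hence |(4t^2 + 2t + 4) − 186| ≤ 62|t + 7| < eps provided |t + 7| < eps/62.
Take delta = min(2, eps/62). Then 0 < |t + 7| < delta gives both |t + 7| < 2 and |t + 7| < eps/62, so |(4t^2 + 2t + 4) − 186| < eps.

delta = min(2, eps/62)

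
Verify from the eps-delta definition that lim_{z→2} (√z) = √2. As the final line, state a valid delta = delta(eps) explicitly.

Suppose eps > 0. We want delta > 0 such that 0 < |z − 2| < delta implies |√z − √2| < eps.
Multiplying by the conjugate, |√z − √2| = |z − 2|/(√z + √2).
Restrict delta ≤ 2 so that |z − 2| < 2 forces z > 0, and then √z + √2 > √2.
Hence |√z − √2| < |z − 2|/√2, which is < eps once |z − 2| < √2·eps.
Take delta = min(2, √2·eps). If 0 < |z − 2| < delta then z > 0 and |√z − √2| < |z − 2|/√2 < eps.

delta = min(2, √2·eps)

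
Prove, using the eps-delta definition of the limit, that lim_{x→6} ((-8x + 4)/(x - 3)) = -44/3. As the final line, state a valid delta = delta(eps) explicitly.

delta = min(3/2, (9/40)eps)

Suppose eps > 0. We want delta > 0 with 0 < |x − 6| < delta ⇒ |(-8x + 4)/(x - 3) + 44/3| < eps.
Combining over a common denominator, (-8x + 4)/(x - 3) + 44/3 = [(-8x + 4)·3 − (-44)·(x - 3)] / [3·(x - 3)] = 20(x − 6) / (3(x - 3)).
So |(-8x + 4)/(x - 3) + 44/3| = 20|x − 6| / (3·|x − 3|).
Require delta ≤ 3/2, so |x − 3| ≥ |3| − |x − 6| > 3 − 3/2 = 3/2.
Hence |(-8x + 4)/(x - 3) + 44/3| < 20|x − 6|/(3·(3/2)) = (40/9)|x − 6|, which is < eps once |x − 6| < (9/40)eps.
Take delta = min(3/2, (9/40)eps). Then 0 < |x − 6| < delta forces both bounds, so |(-8x + 4)/(x - 3) + 44/3| < eps.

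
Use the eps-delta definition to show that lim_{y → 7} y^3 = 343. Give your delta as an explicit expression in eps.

Fix eps > 0. We seek delta > 0 with 0 < |y − 7| < delta ⇒ |y^3 − 343| < eps.
Factor: y^3 − 343 = (y − 7)(y^2 + 7y + 49), so |y^3 − 343| = |y − 7|·|y^2 + 7y + 49|.
Impose delta ≤ 2 so that |y| < 9; then |y^2 + 7y + 49| ≤ 193.
Hence |y^3 − 343| ≤ 193|y − 7|, which is < eps once |y − 7| < eps/193.
Take delta = min(2, eps/193). If 0 < |y − 7| < delta then both bounds hold and |y^3 − 343| ≤ 193|y − 7| < 193·(eps/193) = eps.

delta = min(2, eps/193)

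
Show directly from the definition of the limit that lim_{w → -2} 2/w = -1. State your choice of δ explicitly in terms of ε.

Suppose ε > 0. We seek δ > 0 such that 0 < |w + 2| < δ implies |2/w + 1| < ε.
|2/w + 1| = 2·|-2 − w|/(2·|w|) = 2|w + 2|/(2|w|).
Restrict δ ≤ 1. Then |w + 2| < 1 gives |w| > 1, so 2|w| > 2.
Then |2/w + 1| < 2|w + 2|/2, which is < ε when |w + 2| < ε.
Take δ = min(1, ε). Then 0 < |w + 2| < δ gives both |w + 2| < 1 and |w + 2| < ε, so |2/w + 1| < ε.

δ = min(1, ε)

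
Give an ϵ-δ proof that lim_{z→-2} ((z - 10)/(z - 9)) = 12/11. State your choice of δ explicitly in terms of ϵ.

Let ϵ > 0. We want δ > 0 with 0 < |z + 2| < δ ⇒ |(z - 10)/(z - 9) − (12/11)| < ϵ.
Combining over a common denominator, (z - 10)/(z - 9) − (12/11) = [(z - 10)·(-11) − (-12)·(z - 9)] / [(-11)·(z - 9)] = 1(z + 2) / ((-11)(z - 9)).
So |(z - 10)/(z - 9) − (12/11)| = |z + 2| / (11·|z − 9|).
Require δ ≤ 11/2, so |z − 9| ≥ |-11| − |z + 2| > 11 − 11/2 = 11/2.
Hence |(z - 10)/(z - 9) − (12/11)| < |z + 2|/(11·(11/2)) = (2/121)|z + 2|, which is < ϵ once |z + 2| < (121/2)ϵ.
Take δ = min(11/2, (121/2)ϵ). Then 0 < |z + 2| < δ forces both bounds, so |(z - 10)/(z - 9) − (12/11)| < ϵ.

δ = min(11/2, (121/2)ϵ)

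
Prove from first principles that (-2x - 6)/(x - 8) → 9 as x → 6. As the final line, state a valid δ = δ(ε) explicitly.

δ = min(1, (1/11)ε)

Suppose ε > 0. We want δ > 0 with 0 < |x − 6| < δ ⇒ |(-2x - 6)/(x - 8) − 9| < ε.
Combining over a common denominator, (-2x - 6)/(x - 8) − 9 = [(-2x - 6)·(-2) − (-18)·(x - 8)] / [(-2)·(x - 8)] = 22(x − 6) / ((-2)(x - 8)).
So |(-2x - 6)/(x - 8) − 9| = 22|x − 6| / (2·|x − 8|).
Restrict δ ≤ 1. Then |x − 6| < 1 gives |x − 8| = |(x − 6) + (-2)| ≥ 2 − 1 = 1.
Hence |(-2x - 6)/(x - 8) − 9| < 22|x − 6|/(2·1) = 11|x − 6|, which is < ε once |x − 6| < (1/11)ε.
Take δ = min(1, (1/11)ε). Then 0 < |x − 6| < δ forces both bounds, so |(-2x - 6)/(x - 8) − 9| < ε.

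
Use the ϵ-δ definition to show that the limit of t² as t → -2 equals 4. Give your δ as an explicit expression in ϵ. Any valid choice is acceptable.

δ = min(1, ϵ/5)

Let ϵ > 0 be given. We seek δ > 0 with 0 < |t + 2| < δ ⇒ |t² − 4| < ϵ.
Factor: t² − 4 = (t + 2)(t - 2), so |t² − 4| = |t + 2|·|t - 2|.
Restrict δ ≤ 1. Then |t + 2| < 1 gives |t| < 3, so by the triangle inequality |t - 2| ≤ 3 + 2 = 5.
Hence |t² − 4| ≤ 5|t + 2|, which is < ϵ once |t + 2| < ϵ/5.
Take δ = min(1, ϵ/5). If 0 < |t + 2| < δ then both bounds hold and |t² − 4| ≤ 5|t + 2| < 5·(ϵ/5) = ϵ.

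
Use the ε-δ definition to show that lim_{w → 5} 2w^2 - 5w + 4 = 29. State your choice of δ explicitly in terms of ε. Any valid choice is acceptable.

δ = min(2, ε/19)

Let ε > 0 be given. We want δ > 0 such that 0 < |w − 5| < δ implies |(2w^2 - 5w + 4) − 29| < ε.
(2w^2 - 5w + 4) − 29 = 2w^2 - 5w - 25 = (w − 5)(2w + 5).
So |(2w^2 - 5w + 4) − 29| = |w − 5|·|2w + 5|.
Require δ ≤ 2. Then |w − 5| < 2 gives |w| < 7, and by the triangle inequality |2w + 5| ≤ 2·7 + 5 = 19.
Hence |(2w^2 - 5w + 4) − 29| ≤ 19|w − 5| < ε provided |w − 5| < ε/19.
Take δ = min(2, ε/19). Then 0 < |w − 5| < δ gives both |w − 5| < 2 and |w − 5| < ε/19, so |(2w^2 - 5w + 4) − 29| < ε.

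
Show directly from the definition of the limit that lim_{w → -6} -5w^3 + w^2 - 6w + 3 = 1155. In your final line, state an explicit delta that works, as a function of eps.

Let eps > 0 be given. We want delta > 0 such that 0 < |w + 6| < delta implies |(-5w^3 + w^2 - 6w + 3) − 1155| < eps.
(-5w^3 + w^2 - 6w + 3) − 1155 = -5w^3 + w^2 - 6w - 1152 = (w + 6)(-5w^2 + 31w - 192).
So |(-5w^3 + w^2 - 6w + 3) − 1155| = |w + 6|·|-5w^2 + 31w - 192|.
Assume first that |w + 6| < 2, so |w| < 8. Then |-5w^2 + 31w - 192| ≤ 5·8^2 + 31·8 + 192 = 760.
Hence |(-5w^3 + w^2 - 6w + 3) − 1155| ≤ 760|w + 6| < eps provided |w + 6| < eps/760.
Choosing delta = min(2, eps/760) ensures both conditions, hence |(-5w^3 + w^2 - 6w + 3) − 1155| < eps.

delta = min(2, eps/760)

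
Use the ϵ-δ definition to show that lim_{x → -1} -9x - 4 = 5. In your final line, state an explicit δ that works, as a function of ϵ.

Suppose ϵ > 0. We need δ > 0 so that 0 < |x + 1| < δ implies |(-9x - 4) − 5| < ϵ.
Since (-9x - 4) − 5 = -9(x + 1), we have |(-9x - 4) − 5| = 9|x + 1|.
Thus it suffices that |x + 1| < ϵ/9.
Choosing δ = ϵ/9 gives |(-9x - 4) − 5| = 9|x + 1| < ϵ whenever |x + 1| < δ.

δ = ϵ/9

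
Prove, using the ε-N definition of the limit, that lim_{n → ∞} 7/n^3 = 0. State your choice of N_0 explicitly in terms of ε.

N_0 = (7/ε)^{1/3}

Suppose ε > 0. For n ≥ 1, |7/n^3 − 0| = 7/n^3.
7/n^3 < ε ⇔ n^3 > 7/ε ⇔ n > (7/ε)^{1/3}.
Take N_0 = (7/ε)^{1/3}. Then n > N_0 implies 7/n^3 < ε.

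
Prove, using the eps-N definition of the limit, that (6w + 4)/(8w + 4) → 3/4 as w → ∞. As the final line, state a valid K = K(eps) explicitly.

K = (1/8)/eps

Fix eps > 0. We seek K > 0 such that w > K implies |(6w + 4)/(8w + 4) − (3/4)| < eps.
(6w + 4)/(8w + 4) − (3/4) = (8(6w + 4) − 6(8w + 4)) / (8(8w + 4)) = 8/(8(8w + 4)).
For w > 0 we have 8w + 4 > 8w, so |(6w + 4)/(8w + 4) − (3/4)| = 8/(8(8w + 4)) < 8/(8·8w) = (1/8)/w.
Thus |(6w + 4)/(8w + 4) − (3/4)| < eps whenever w > (1/8)/eps.
Take K = (1/8)/eps. If w > K then |(6w + 4)/(8w + 4) − (3/4)| < (1/8)/w < eps.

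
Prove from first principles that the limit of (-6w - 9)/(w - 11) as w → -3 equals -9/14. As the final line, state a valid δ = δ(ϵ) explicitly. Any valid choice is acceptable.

Let ϵ > 0. We want δ > 0 with 0 < |w + 3| < δ ⇒ |(-6w - 9)/(w - 11) + 9/14| < ϵ.
Combining over a common denominator, (-6w - 9)/(w - 11) + 9/14 = [(-6w - 9)·(-14) − 9·(w - 11)] / [(-14)·(w - 11)] = 75(w + 3) / ((-14)(w - 11)).
So |(-6w - 9)/(w - 11) + 9/14| = 75|w + 3| / (14·|w − 11|).
Restrict δ ≤ 7. Then |w + 3| < 7 gives |w − 11| = |(w + 3) + (-14)| ≥ 14 − 7 = 7.
Hence |(-6w - 9)/(w - 11) + 9/14| < 75|w + 3|/(14·7) = (75/98)|w + 3|, which is < ϵ once |w + 3| < (98/75)ϵ.
Take δ = min(7, (98/75)ϵ). Then 0 < |w + 3| < δ forces both bounds, so |(-6w - 9)/(w - 11) + 9/14| < ϵ.

δ = min(7, (98/75)ϵ)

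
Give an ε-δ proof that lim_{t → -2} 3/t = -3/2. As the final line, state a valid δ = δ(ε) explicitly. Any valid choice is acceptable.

δ = min(1, (2/3)ε)

Suppose ε > 0. We seek δ > 0 such that 0 < |t + 2| < δ implies |3/t + 3/2| < ε.
|3/t + 3/2| = 3·|-2 − t|/(2·|t|) = 3|t + 2|/(2|t|).
Require δ ≤ 1 so that |t| > 2 − 1 = 1, hence 2|t| > 2.
Then |3/t + 3/2| < 3|t + 2|/2, which is < ε when |t + 2| < (2/3)ε.
Take δ = min(1, (2/3)ε). Then 0 < |t + 2| < δ gives both |t + 2| < 1 and |t + 2| < (2/3)ε, so |3/t + 3/2| < ε.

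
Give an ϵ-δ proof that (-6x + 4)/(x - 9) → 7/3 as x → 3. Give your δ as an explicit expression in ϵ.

δ = min(3, (9/25)ϵ)

Let ϵ > 0. We want δ > 0 with 0 < |x − 3| < δ ⇒ |(-6x + 4)/(x - 9) − (7/3)| < ϵ.
Combining over a common denominator, (-6x + 4)/(x - 9) − (7/3) = [(-6x + 4)·(-6) − (-14)·(x - 9)] / [(-6)·(x - 9)] = 50(x − 3) / ((-6)(x - 9)).
So |(-6x + 4)/(x - 9) − (7/3)| = 50|x − 3| / (6·|x − 9|).
Require δ ≤ 3, so |x − 9| ≥ |-6| − |x − 3| > 6 − 3 = 3.
Hence |(-6x + 4)/(x - 9) − (7/3)| < 50|x − 3|/(6·3) = (25/9)|x − 3|, which is < ϵ once |x − 3| < (9/25)ϵ.
Take δ = min(3, (9/25)ϵ). Then 0 < |x − 3| < δ forces both bounds, so |(-6x + 4)/(x - 9) − (7/3)| < ϵ.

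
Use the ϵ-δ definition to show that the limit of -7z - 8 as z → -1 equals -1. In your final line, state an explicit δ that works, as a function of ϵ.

δ = ϵ/7

Let ϵ > 0 be given. We need δ > 0 so that 0 < |z + 1| < δ implies |(-7z - 8) + 1| < ϵ.
|(-7z - 8) + 1| = |-7z - 7| = 7|z + 1|.
So 7|z + 1| < ϵ exactly when |z + 1| < ϵ/7.
Choosing δ = ϵ/7 gives |(-7z - 8) + 1| = 7|z + 1| < ϵ whenever |z + 1| < δ.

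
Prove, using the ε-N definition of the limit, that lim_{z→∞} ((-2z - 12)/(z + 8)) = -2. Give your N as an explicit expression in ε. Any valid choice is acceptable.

Let ε > 0. We seek N > 0 such that z > N implies |(-2z - 12)/(z + 8) + 2| < ε.
(-2z - 12)/(z + 8) + 2 = ((-2z - 12) − (-2)(z + 8)) / ((z + 8)) = 4/((z + 8)).
For z > 0 we have z + 8 > z, so |(-2z - 12)/(z + 8) + 2| = 4/((z + 8)) < 4/(z) = 4/z.
Thus |(-2z - 12)/(z + 8) + 2| < ε whenever z > 4/ε.
Take N = 4/ε. If z > N then |(-2z - 12)/(z + 8) + 2| < 4/z < ε.

N = 4/ε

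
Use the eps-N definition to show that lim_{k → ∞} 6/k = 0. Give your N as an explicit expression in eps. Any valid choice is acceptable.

Let eps > 0 be given. For k ≥ 1, |6/k − 0| = 6/(k) ≤ 6/k.
We need 6/k < eps, i.e. k > 6/eps.
Take N = 6/eps. If k > N then |6/k| ≤ 6/k < eps.

N = 6/eps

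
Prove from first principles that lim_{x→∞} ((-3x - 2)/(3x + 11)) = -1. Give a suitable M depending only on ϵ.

M = 3/ϵ

Let ϵ > 0. We seek M > 0 such that x > M implies |(-3x - 2)/(3x + 11) + 1| < ϵ.
(-3x - 2)/(3x + 11) + 1 = (3(-3x - 2) − (-3)(3x + 11)) / (3(3x + 11)) = 27/(3(3x + 11)).
For x > 0 we have 3x + 11 > 3x, so |(-3x - 2)/(3x + 11) + 1| = 27/(3(3x + 11)) < 27/(3·3x) = 3/x.
Thus |(-3x - 2)/(3x + 11) + 1| < ϵ whenever x > 3/ϵ.
Take M = 3/ϵ. If x > M then |(-3x - 2)/(3x + 11) + 1| < 3/x < ϵ.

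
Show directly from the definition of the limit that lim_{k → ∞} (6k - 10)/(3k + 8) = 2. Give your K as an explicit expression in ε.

Let ε > 0 be given. For k ≥ 1, |(6k - 10)/(3k + 8) − 2| = |-78|/(3(3k + 8)) = 78/(3(3k + 8)).
Since 3k + 8 ≥ 3k for k ≥ 1, this is ≤ 78/(3·3k) = (26/3)/k.
So |(6k - 10)/(3k + 8) − 2| < ε whenever k > (26/3)/ε.
Take K = (26/3)/ε. If k > K then |(6k - 10)/(3k + 8) − 2| ≤ (26/3)/k < ε.

K = (26/3)/ε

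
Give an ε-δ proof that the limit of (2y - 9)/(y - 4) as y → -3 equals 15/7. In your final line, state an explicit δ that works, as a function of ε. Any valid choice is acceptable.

Let ε > 0 be given. We want δ > 0 with 0 < |y + 3| < δ ⇒ |(2y - 9)/(y - 4) − (15/7)| < ε.
Combining over a common denominator, (2y - 9)/(y - 4) − (15/7) = [(2y - 9)·(-7) − (-15)·(y - 4)] / [(-7)·(y - 4)] = 1(y + 3) / ((-7)(y - 4)).
So |(2y - 9)/(y - 4) − (15/7)| = |y + 3| / (7·|y − 4|).
Require δ ≤ 7/2, so |y − 4| ≥ |-7| − |y + 3| > 7 − 7/2 = 7/2.
Hence |(2y - 9)/(y - 4) − (15/7)| < |y + 3|/(7·(7/2)) = (2/49)|y + 3|, which is < ε once |y + 3| < (49/2)ε.
Take δ = min(7/2, (49/2)ε). Then 0 < |y + 3| < δ forces both bounds, so |(2y - 9)/(y - 4) − (15/7)| < ε.

δ = min(7/2, (49/2)ε)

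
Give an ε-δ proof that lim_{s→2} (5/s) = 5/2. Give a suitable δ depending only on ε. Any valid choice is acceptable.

Let ε > 0 be given. We seek δ > 0 such that 0 < |s − 2| < δ implies |5/s − (5/2)| < ε.
|5/s − (5/2)| = 5·|2 − s|/(2·|s|) = 5|s − 2|/(2|s|).
Restrict δ ≤ 1. Then |s − 2| < 1 gives |s| > 1, so 2|s| > 2.
Then |5/s − (5/2)| < 5|s − 2|/2, which is < ε when |s − 2| < (2/5)ε.
Take δ = min(1, (2/5)ε). Then 0 < |s − 2| < δ gives both |s − 2| < 1 and |s − 2| < (2/5)ε, so |5/s − (5/2)| < ε.

δ = min(1, (2/5)ε)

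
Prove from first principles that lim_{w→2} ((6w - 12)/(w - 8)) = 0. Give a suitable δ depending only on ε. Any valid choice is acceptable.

Let ε > 0 be given. We want δ > 0 with 0 < |w − 2| < δ ⇒ |(6w - 12)/(w - 8) − 0| < ε.
Combining over a common denominator, (6w - 12)/(w - 8) − 0 = [(6w - 12)·(-6) − 0·(w - 8)] / [(-6)·(w - 8)] = -36(w − 2) / ((-6)(w - 8)).
So |(6w - 12)/(w - 8) − 0| = 36|w − 2| / (6·|w − 8|).
Require δ ≤ 3, so |w − 8| ≥ |-6| − |w − 2| > 6 − 3 = 3.
Hence |(6w - 12)/(w - 8) − 0| < 36|w − 2|/(6·3) = 2|w − 2|, which is < ε once |w − 2| < (1/2)ε.
Take δ = min(3, (1/2)ε). Then 0 < |w − 2| < δ forces both bounds, so |(6w - 12)/(w - 8) − 0| < ε.

δ = min(3, (1/2)ε)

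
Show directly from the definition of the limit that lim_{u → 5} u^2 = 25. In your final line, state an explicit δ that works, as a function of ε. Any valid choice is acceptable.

δ = min(1, ε/11)

Let ε > 0. We seek δ > 0 with 0 < |u − 5| < δ ⇒ |u^2 − 25| < ε.
Factor: u^2 − 25 = (u − 5)(u + 5), so |u^2 − 25| = |u − 5|·|u + 5|.
Impose δ ≤ 1 so that |u| < 6; then |u + 5| ≤ 11.
Hence |u^2 − 25| ≤ 11|u − 5|, which is < ε once |u − 5| < ε/11.
Take δ = min(1, ε/11). If 0 < |u − 5| < δ then both bounds hold and |u^2 − 25| ≤ 11|u − 5| < 11·(ε/11) = ε.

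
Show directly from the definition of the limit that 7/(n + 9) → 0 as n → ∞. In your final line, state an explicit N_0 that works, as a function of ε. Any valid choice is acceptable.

Suppose ε > 0. For n ≥ 1, |7/(n + 9) − 0| = 7/(n + 9) ≤ 7/n.
We need 7/n < ε, i.e. n > 7/ε.
Take N_0 = 7/ε. If n > N_0 then |7/(n + 9)| ≤ 7/n < ε.

N_0 = 7/ε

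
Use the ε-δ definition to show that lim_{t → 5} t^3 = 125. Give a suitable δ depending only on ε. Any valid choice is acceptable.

δ = min(1, ε/91)

Suppose ε > 0. We seek δ > 0 with 0 < |t − 5| < δ ⇒ |t^3 − 125| < ε.
Factor: t^3 − 125 = (t − 5)(t^2 + 5t + 25), so |t^3 − 125| = |t − 5|·|t^2 + 5t + 25|.
Impose δ ≤ 1 so that |t| < 6; then |t^2 + 5t + 25| ≤ 91.
Hence |t^3 − 125| ≤ 91|t − 5|, which is < ε once |t − 5| < ε/91.
Take δ = min(1, ε/91). If 0 < |t − 5| < δ then both bounds hold and |t^3 − 125| ≤ 91|t − 5| < 91·(ε/91) = ε.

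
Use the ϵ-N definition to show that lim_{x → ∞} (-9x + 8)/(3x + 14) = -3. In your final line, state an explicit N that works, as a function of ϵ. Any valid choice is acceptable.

N = (50/3)/ϵ

Let ϵ > 0. We seek N > 0 such that x > N implies |(-9x + 8)/(3x + 14) + 3| < ϵ.
(-9x + 8)/(3x + 14) + 3 = (3(-9x + 8) − (-9)(3x + 14)) / (3(3x + 14)) = 150/(3(3x + 14)).
For x > 0 we have 3x + 14 > 3x, so |(-9x + 8)/(3x + 14) + 3| = 150/(3(3x + 14)) < 150/(3·3x) = (50/3)/x.
Thus |(-9x + 8)/(3x + 14) + 3| < ϵ whenever x > (50/3)/ϵ.
Take N = (50/3)/ϵ. If x > N then |(-9x + 8)/(3x + 14) + 3| < (50/3)/x < ϵ.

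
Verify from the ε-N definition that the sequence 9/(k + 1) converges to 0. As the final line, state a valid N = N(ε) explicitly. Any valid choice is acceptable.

Fix ε > 0. For k ≥ 1, |9/(k + 1) − 0| = 9/(k + 1) ≤ 9/k.
We need 9/k < ε, i.e. k > 9/ε.
Take N = 9/ε. If k > N then |9/(k + 1)| ≤ 9/k < ε.

N = 9/ε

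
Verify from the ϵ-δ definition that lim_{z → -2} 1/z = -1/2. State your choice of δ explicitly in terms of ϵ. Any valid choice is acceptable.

δ = min(1, 2ϵ)

Suppose ϵ > 0. We seek δ > 0 such that 0 < |z + 2| < δ implies |1/z + 1/2| < ϵ.
|1/z + 1/2| = |-2 − z|/(2·|z|) = |z + 2|/(2|z|).
Restrict δ ≤ 1. Then |z + 2| < 1 gives |z| > 1, so 2|z| > 2.
Then |1/z + 1/2| < |z + 2|/2, which is < ϵ when |z + 2| < 2ϵ.
Take δ = min(1, 2ϵ). Then 0 < |z + 2| < δ gives both |z + 2| < 1 and |z + 2| < 2ϵ, so |1/z + 1/2| < ϵ.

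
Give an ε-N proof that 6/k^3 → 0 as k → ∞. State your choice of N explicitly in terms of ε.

N = (6/ε)^{1/3}

Fix ε > 0. For k ≥ 1, |6/k^3 − 0| = 6/k^3.
6/k^3 < ε ⇔ k^3 > 6/ε ⇔ k > (6/ε)^{1/3}.
Take N = (6/ε)^{1/3}. Then k > N implies 6/k^3 < ε.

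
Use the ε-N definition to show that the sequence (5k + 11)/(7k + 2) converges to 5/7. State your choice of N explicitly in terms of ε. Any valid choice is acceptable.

Fix ε > 0. For k ≥ 1, |(5k + 11)/(7k + 2) − (5/7)| = |67|/(7(7k + 2)) = 67/(7(7k + 2)).
Since 7k + 2 ≥ 7k for k ≥ 1, this is ≤ 67/(7·7k) = (67/49)/k.
So |(5k + 11)/(7k + 2) − (5/7)| < ε whenever k > (67/49)/ε.
Take N = (67/49)/ε. If k > N then |(5k + 11)/(7k + 2) − (5/7)| ≤ (67/49)/k < ε.

N = (67/49)/ε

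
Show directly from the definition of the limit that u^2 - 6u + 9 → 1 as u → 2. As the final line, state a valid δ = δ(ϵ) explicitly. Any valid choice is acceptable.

Fix ϵ > 0. We want δ > 0 such that 0 < |u − 2| < δ implies |(u^2 - 6u + 9) − 1| < ϵ.
(u^2 - 6u + 9) − 1 = u^2 - 6u + 8 = (u − 2)(u - 4).
So |(u^2 - 6u + 9) − 1| = |u − 2|·|u - 4|.
Require δ ≤ 2. Then |u − 2| < 2 gives |u| < 4, and by the triangle inequality |u - 4| ≤ 4 + 4 = 8.
Hence |(u^2 - 6u + 9) − 1| ≤ 8|u − 2| < ϵ provided |u − 2| < ϵ/8.
Choosing δ = min(2, ϵ/8) ensures both conditions, hence |(u^2 - 6u + 9) − 1| < ϵ.

δ = min(2, ϵ/8)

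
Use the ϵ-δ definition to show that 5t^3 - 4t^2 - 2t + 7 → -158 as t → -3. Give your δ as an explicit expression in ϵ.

δ = min(2, ϵ/275)

Fix ϵ > 0. We want δ > 0 such that 0 < |t + 3| < δ implies |(5t^3 - 4t^2 - 2t + 7) + 158| < ϵ.
(5t^3 - 4t^2 - 2t + 7) + 158 = 5t^3 - 4t^2 - 2t + 165 = (t + 3)(5t^2 - 19t + 55).
So |(5t^3 - 4t^2 - 2t + 7) + 158| = |t + 3|·|5t^2 - 19t + 55|.
Require δ ≤ 2. Then |t + 3| < 2 gives |t| < 5, and by the triangle inequality |5t^2 - 19t + 55| ≤ 5·5^2 + 19·5 + 55 = 275.
Hence |(5t^3 - 4t^2 - 2t + 7) + 158| ≤ 275|t + 3| < ϵ provided |t + 3| < ϵ/275.
Take δ = min(2, ϵ/275). Then 0 < |t + 3| < δ gives both |t + 3| < 2 and |t + 3| < ϵ/275, so |(5t^3 - 4t^2 - 2t + 7) + 158| < ϵ.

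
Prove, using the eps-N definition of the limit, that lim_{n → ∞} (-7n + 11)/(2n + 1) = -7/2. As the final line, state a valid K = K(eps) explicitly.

Suppose eps > 0. For n ≥ 1, |(-7n + 11)/(2n + 1) + 7/2| = |29|/(2(2n + 1)) = 29/(2(2n + 1)).
Since 2n + 1 ≥ 2n for n ≥ 1, this is ≤ 29/(2·2n) = (29/4)/n.
So |(-7n + 11)/(2n + 1) + 7/2| < eps whenever n > (29/4)/eps.
Take K = (29/4)/eps. If n > K then |(-7n + 11)/(2n + 1) + 7/2| ≤ (29/4)/n < eps.

K = (29/4)/eps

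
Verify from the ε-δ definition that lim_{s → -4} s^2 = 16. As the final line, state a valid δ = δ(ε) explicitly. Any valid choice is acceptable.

δ = min(2, ε/10)

Fix ε > 0. We seek δ > 0 with 0 < |s + 4| < δ ⇒ |s^2 − 16| < ε.
Factor: s^2 − 16 = (s + 4)(s - 4), so |s^2 − 16| = |s + 4|·|s - 4|.
Restrict δ ≤ 2. Then |s + 4| < 2 gives |s| < 6, so by the triangle inequality |s - 4| ≤ 6 + 4 = 10.
Hence |s^2 − 16| ≤ 10|s + 4|, which is < ε once |s + 4| < ε/10.
Take δ = min(2, ε/10). If 0 < |s + 4| < δ then both bounds hold and |s^2 − 16| ≤ 10|s + 4| < 10·(ε/10) = ε.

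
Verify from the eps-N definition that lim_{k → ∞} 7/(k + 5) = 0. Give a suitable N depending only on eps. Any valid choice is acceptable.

N = 7/eps

Let eps > 0 be given. For k ≥ 1, |7/(k + 5) − 0| = 7/(k + 5) ≤ 7/k.
We need 7/k < eps, i.e. k > 7/eps.
Take N = 7/eps. If k > N then |7/(k + 5)| ≤ 7/k < eps.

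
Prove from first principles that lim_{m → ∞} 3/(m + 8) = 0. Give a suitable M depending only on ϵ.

Suppose ϵ > 0. For m ≥ 1, |3/(m + 8) − 0| = 3/(m + 8) ≤ 3/m.
We need 3/m < ϵ, i.e. m > 3/ϵ.
Take M = 3/ϵ. If m > M then |3/(m + 8)| ≤ 3/m < ϵ.

M = 3/ϵ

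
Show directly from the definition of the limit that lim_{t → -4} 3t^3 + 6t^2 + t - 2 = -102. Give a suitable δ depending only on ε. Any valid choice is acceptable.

δ = min(1, ε/130)

Let ε > 0. We want δ > 0 such that 0 < |t + 4| < δ implies |(3t^3 + 6t^2 + t - 2) + 102| < ε.
(3t^3 + 6t^2 + t - 2) + 102 = 3t^3 + 6t^2 + t + 100 = (t + 4)(3t^2 - 6t + 25).
So |(3t^3 + 6t^2 + t - 2) + 102| = |t + 4|·|3t^2 - 6t + 25|.
Assume first that |t + 4| < 1, so |t| < 5. Then |3t^2 - 6t + 25| ≤ 3·5^2 + 6·5 + 25 = 130.
Hence |(3t^3 + 6t^2 + t - 2) + 102| ≤ 130|t + 4| < ε provided |t + 4| < ε/130.
Take δ = min(1, ε/130). Then 0 < |t + 4| < δ gives both |t + 4| < 1 and |t + 4| < ε/130, so |(3t^3 + 6t^2 + t - 2) + 102| < ε.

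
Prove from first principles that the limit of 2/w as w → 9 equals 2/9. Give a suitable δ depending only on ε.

Let ε > 0 be given. We seek δ > 0 such that 0 < |w − 9| < δ implies |2/w − (2/9)| < ε.
|2/w − (2/9)| = 2·|9 − w|/(9·|w|) = 2|w − 9|/(9|w|).
Require δ ≤ 9/2 so that |w| > 9 − 9/2 = 9/2, hence 9|w| > 81/2.
Then |2/w − (2/9)| < 2|w − 9|/(81/2), which is < ε when |w − 9| < (81/4)ε.
Take δ = min(9/2, (81/4)ε). Then 0 < |w − 9| < δ gives both |w − 9| < 9/2 and |w − 9| < (81/4)ε, so |2/w − (2/9)| < ε.

δ = min(9/2, (81/4)ε)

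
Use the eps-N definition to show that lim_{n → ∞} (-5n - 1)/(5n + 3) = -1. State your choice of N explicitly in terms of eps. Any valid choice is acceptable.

N = (2/5)/eps

Fix eps > 0. For n ≥ 1, |(-5n - 1)/(5n + 3) + 1| = |10|/(5(5n + 3)) = 10/(5(5n + 3)).
Since 5n + 3 ≥ 5n for n ≥ 1, this is ≤ 10/(5·5n) = (2/5)/n.
So |(-5n - 1)/(5n + 3) + 1| < eps whenever n > (2/5)/eps.
Take N = (2/5)/eps. If n > N then |(-5n - 1)/(5n + 3) + 1| ≤ (2/5)/n < eps.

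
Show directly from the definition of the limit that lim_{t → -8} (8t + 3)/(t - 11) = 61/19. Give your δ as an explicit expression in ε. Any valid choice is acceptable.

δ = min(19/2, (361/182)ε)

Let ε > 0 be given. We want δ > 0 with 0 < |t + 8| < δ ⇒ |(8t + 3)/(t - 11) − (61/19)| < ε.
Combining over a common denominator, (8t + 3)/(t - 11) − (61/19) = [(8t + 3)·(-19) − (-61)·(t - 11)] / [(-19)·(t - 11)] = -91(t + 8) / ((-19)(t - 11)).
So |(8t + 3)/(t - 11) − (61/19)| = 91|t + 8| / (19·|t − 11|).
Require δ ≤ 19/2, so |t − 11| ≥ |-19| − |t + 8| > 19 − 19/2 = 19/2.
Hence |(8t + 3)/(t - 11) − (61/19)| < 91|t + 8|/(19·(19/2)) = (182/361)|t + 8|, which is < ε once |t + 8| < (361/182)ε.
Take δ = min(19/2, (361/182)ε). Then 0 < |t + 8| < δ forces both bounds, so |(8t + 3)/(t - 11) − (61/19)| < ε.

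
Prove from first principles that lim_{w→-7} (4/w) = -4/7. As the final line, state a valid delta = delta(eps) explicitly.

Suppose eps > 0. We seek delta > 0 such that 0 < |w + 7| < delta implies |4/w + 4/7| < eps.
|4/w + 4/7| = 4·|-7 − w|/(7·|w|) = 4|w + 7|/(7|w|).
Restrict delta ≤ 7/2. Then |w + 7| < 7/2 gives |w| > 7/2, so 7|w| > 49/2.
Then |4/w + 4/7| < 4|w + 7|/(49/2), which is < eps when |w + 7| < (49/8)eps.
Take delta = min(7/2, (49/8)eps). Then 0 < |w + 7| < delta gives both |w + 7| < 7/2 and |w + 7| < (49/8)eps, so |4/w + 4/7| < eps.

delta = min(7/2, (49/8)eps)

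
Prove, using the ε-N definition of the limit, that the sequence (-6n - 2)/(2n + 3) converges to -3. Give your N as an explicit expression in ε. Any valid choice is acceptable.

Suppose ε > 0. For n ≥ 1, |(-6n - 2)/(2n + 3) + 3| = |14|/(2(2n + 3)) = 14/(2(2n + 3)).
Since 2n + 3 ≥ 2n for n ≥ 1, this is ≤ 14/(2·2n) = (7/2)/n.
So |(-6n - 2)/(2n + 3) + 3| < ε whenever n > (7/2)/ε.
Take N = (7/2)/ε. If n > N then |(-6n - 2)/(2n + 3) + 3| ≤ (7/2)/n < ε.

N = (7/2)/ε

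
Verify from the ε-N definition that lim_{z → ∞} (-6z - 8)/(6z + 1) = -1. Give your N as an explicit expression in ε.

N = (7/6)/ε

Let ε > 0. We seek N > 0 such that z > N implies |(-6z - 8)/(6z + 1) + 1| < ε.
(-6z - 8)/(6z + 1) + 1 = (6(-6z - 8) − (-6)(6z + 1)) / (6(6z + 1)) = -42/(6(6z + 1)).
For z > 0 we have 6z + 1 > 6z, so |(-6z - 8)/(6z + 1) + 1| = 42/(6(6z + 1)) < 42/(6·6z) = (7/6)/z.
Thus |(-6z - 8)/(6z + 1) + 1| < ε whenever z > (7/6)/ε.
Take N = (7/6)/ε. If z > N then |(-6z - 8)/(6z + 1) + 1| < (7/6)/z < ε.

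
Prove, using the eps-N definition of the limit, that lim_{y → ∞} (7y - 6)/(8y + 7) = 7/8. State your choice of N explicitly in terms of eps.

Let eps > 0. We seek N > 0 such that y > N implies |(7y - 6)/(8y + 7) − (7/8)| < eps.
(7y - 6)/(8y + 7) − (7/8) = (8(7y - 6) − 7(8y + 7)) / (8(8y + 7)) = -97/(8(8y + 7)).
For y > 0 we have 8y + 7 > 8y, so |(7y - 6)/(8y + 7) − (7/8)| = 97/(8(8y + 7)) < 97/(8·8y) = (97/64)/y.
Thus |(7y - 6)/(8y + 7) − (7/8)| < eps whenever y > (97/64)/eps.
Take N = (97/64)/eps. If y > N then |(7y - 6)/(8y + 7) − (7/8)| < (97/64)/y < eps.

N = (97/64)/eps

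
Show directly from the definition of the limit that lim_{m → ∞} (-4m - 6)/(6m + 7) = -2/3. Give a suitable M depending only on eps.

Let eps > 0. For m ≥ 1, |(-4m - 6)/(6m + 7) + 2/3| = |-8|/(6(6m + 7)) = 8/(6(6m + 7)).
Since 6m + 7 ≥ 6m for m ≥ 1, this is ≤ 8/(6·6m) = (2/9)/m.
So |(-4m - 6)/(6m + 7) + 2/3| < eps whenever m > (2/9)/eps.
Take M = (2/9)/eps. If m > M then |(-4m - 6)/(6m + 7) + 2/3| ≤ (2/9)/m < eps.

M = (2/9)/eps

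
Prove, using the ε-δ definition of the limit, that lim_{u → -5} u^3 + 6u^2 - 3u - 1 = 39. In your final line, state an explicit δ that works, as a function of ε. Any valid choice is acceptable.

δ = min(1, ε/50)

Let ε > 0. We want δ > 0 such that 0 < |u + 5| < δ implies |(u^3 + 6u^2 - 3u - 1) − 39| < ε.
(u^3 + 6u^2 - 3u - 1) − 39 = u^3 + 6u^2 - 3u - 40 = (u + 5)(u^2 + u - 8).
So |(u^3 + 6u^2 - 3u - 1) − 39| = |u + 5|·|u^2 + u - 8|.
Require δ ≤ 1. Then |u + 5| < 1 gives |u| < 6, and by the triangle inequality |u^2 + u - 8| ≤ 6^2 + 6 + 8 = 50.
Hence |(u^3 + 6u^2 - 3u - 1) − 39| ≤ 50|u + 5| < ε provided |u + 5| < ε/50.
Choosing δ = min(1, ε/50) ensures both conditions, hence |(u^3 + 6u^2 - 3u - 1) − 39| < ε.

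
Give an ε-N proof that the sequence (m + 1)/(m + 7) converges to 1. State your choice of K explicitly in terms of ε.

Let ε > 0 be given. For m ≥ 1, |(m + 1)/(m + 7) − 1| = |-6|/((m + 7)) = 6/((m + 7)).
Since m + 7 ≥ m for m ≥ 1, this is ≤ 6/(m) = 6/m.
So |(m + 1)/(m + 7) − 1| < ε whenever m > 6/ε.
Take K = 6/ε. If m > K then |(m + 1)/(m + 7) − 1| ≤ 6/m < ε.

K = 6/ε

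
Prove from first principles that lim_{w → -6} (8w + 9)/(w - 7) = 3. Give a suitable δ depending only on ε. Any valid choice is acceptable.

Suppose ε > 0. We want δ > 0 with 0 < |w + 6| < δ ⇒ |(8w + 9)/(w - 7) − 3| < ε.
Combining over a common denominator, (8w + 9)/(w - 7) − 3 = [(8w + 9)·(-13) − (-39)·(w - 7)] / [(-13)·(w - 7)] = -65(w + 6) / ((-13)(w - 7)).
So |(8w + 9)/(w - 7) − 3| = 65|w + 6| / (13·|w − 7|).
Restrict δ ≤ 13/2. Then |w + 6| < 13/2 gives |w − 7| = |(w + 6) + (-13)| ≥ 13 − 13/2 = 13/2.
Hence |(8w + 9)/(w - 7) − 3| < 65|w + 6|/(13·(13/2)) = (10/13)|w + 6|, which is < ε once |w + 6| < (13/10)ε.
Take δ = min(13/2, (13/10)ε). Then 0 < |w + 6| < δ forces both bounds, so |(8w + 9)/(w - 7) − 3| < ε.

δ = min(13/2, (13/10)ε)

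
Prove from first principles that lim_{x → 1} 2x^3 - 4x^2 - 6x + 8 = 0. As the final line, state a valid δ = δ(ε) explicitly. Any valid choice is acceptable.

δ = min(1, ε/20)

Fix ε > 0. We want δ > 0 such that 0 < |x − 1| < δ implies |(2x^3 - 4x^2 - 6x + 8)| < ε.
(2x^3 - 4x^2 - 6x + 8) = 2x^3 - 4x^2 - 6x + 8 = (x − 1)(2x^2 - 2x - 8).
So |(2x^3 - 4x^2 - 6x + 8)| = |x − 1|·|2x^2 - 2x - 8|.
Require δ ≤ 1. Then |x − 1| < 1 gives |x| < 2, and by the triangle inequality |2x^2 - 2x - 8| ≤ 2·2^2 + 2·2 + 8 = 20.
Hence |(2x^3 - 4x^2 - 6x + 8)| ≤ 20|x − 1| < ε provided |x − 1| < ε/20.
Take δ = min(1, ε/20). Then 0 < |x − 1| < δ gives both |x − 1| < 1 and |x − 1| < ε/20, so |(2x^3 - 4x^2 - 6x + 8)| < ε.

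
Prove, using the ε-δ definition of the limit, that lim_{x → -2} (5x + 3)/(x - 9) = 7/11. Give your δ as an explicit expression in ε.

Let ε > 0 be given. We want δ > 0 with 0 < |x + 2| < δ ⇒ |(5x + 3)/(x - 9) − (7/11)| < ε.
Combining over a common denominator, (5x + 3)/(x - 9) − (7/11) = [(5x + 3)·(-11) − (-7)·(x - 9)] / [(-11)·(x - 9)] = -48(x + 2) / ((-11)(x - 9)).
So |(5x + 3)/(x - 9) − (7/11)| = 48|x + 2| / (11·|x − 9|).
Require δ ≤ 11/2, so |x − 9| ≥ |-11| − |x + 2| > 11 − 11/2 = 11/2.
Hence |(5x + 3)/(x - 9) − (7/11)| < 48|x + 2|/(11·(11/2)) = (96/121)|x + 2|, which is < ε once |x + 2| < (121/96)ε.
Take δ = min(11/2, (121/96)ε). Then 0 < |x + 2| < δ forces both bounds, so |(5x + 3)/(x - 9) − (7/11)| < ε.

δ = min(11/2, (121/96)ε)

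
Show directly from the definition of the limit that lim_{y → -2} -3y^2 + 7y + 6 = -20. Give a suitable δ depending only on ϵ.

Suppose ϵ > 0. We want δ > 0 such that 0 < |y + 2| < δ implies |(-3y^2 + 7y + 6) + 20| < ϵ.
(-3y^2 + 7y + 6) + 20 = -3y^2 + 7y + 26 = (y + 2)(-3y + 13).
So |(-3y^2 + 7y + 6) + 20| = |y + 2|·|-3y + 13|.
Assume first that |y + 2| < 1, so |y| < 3. Then |-3y + 13| ≤ 3·3 + 13 = 22.
Hence |(-3y^2 + 7y + 6) + 20| ≤ 22|y + 2| < ϵ provided |y + 2| < ϵ/22.
Choosing δ = min(1, ϵ/22) ensures both conditions, hence |(-3y^2 + 7y + 6) + 20| < ϵ.

δ = min(1, ϵ/22)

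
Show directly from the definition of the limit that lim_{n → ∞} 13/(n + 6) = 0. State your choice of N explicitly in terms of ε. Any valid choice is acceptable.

Let ε > 0. For n ≥ 1, |13/(n + 6) − 0| = 13/(n + 6) ≤ 13/n.
We need 13/n < ε, i.e. n > 13/ε.
Take N = 13/ε. If n > N then |13/(n + 6)| ≤ 13/n < ε.

N = 13/ε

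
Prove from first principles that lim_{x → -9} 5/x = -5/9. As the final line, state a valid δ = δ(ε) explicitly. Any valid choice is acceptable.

Let ε > 0. We seek δ > 0 such that 0 < |x + 9| < δ implies |5/x + 5/9| < ε.
|5/x + 5/9| = 5·|-9 − x|/(9·|x|) = 5|x + 9|/(9|x|).
Require δ ≤ 9/2 so that |x| > 9 − 9/2 = 9/2, hence 9|x| > 81/2.
Then |5/x + 5/9| < 5|x + 9|/(81/2), which is < ε when |x + 9| < (81/10)ε.
Take δ = min(9/2, (81/10)ε). Then 0 < |x + 9| < δ gives both |x + 9| < 9/2 and |x + 9| < (81/10)ε, so |5/x + 5/9| < ε.

δ = min(9/2, (81/10)ε)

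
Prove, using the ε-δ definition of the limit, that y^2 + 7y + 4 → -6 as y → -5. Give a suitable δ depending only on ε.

Suppose ε > 0. We want δ > 0 such that 0 < |y + 5| < δ implies |(y^2 + 7y + 4) + 6| < ε.
(y^2 + 7y + 4) + 6 = y^2 + 7y + 10 = (y + 5)(y + 2).
So |(y^2 + 7y + 4) + 6| = |y + 5|·|y + 2|.
Assume first that |y + 5| < 1, so |y| < 6. Then |y + 2| ≤ 6 + 2 = 8.
Hence |(y^2 + 7y + 4) + 6| ≤ 8|y + 5| < ε provided |y + 5| < ε/8.
Take δ = min(1, ε/8). Then 0 < |y + 5| < δ gives both |y + 5| < 1 and |y + 5| < ε/8, so |(y^2 + 7y + 4) + 6| < ε.

δ = min(1, ε/8)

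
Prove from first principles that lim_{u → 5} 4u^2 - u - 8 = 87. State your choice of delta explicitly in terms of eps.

delta = min(1, eps/43)

Let eps > 0. We want delta > 0 such that 0 < |u − 5| < delta implies |(4u^2 - u - 8) − 87| < eps.
(4u^2 - u - 8) − 87 = 4u^2 - u - 95 = (u − 5)(4u + 19).
So |(4u^2 - u - 8) − 87| = |u − 5|·|4u + 19|.
Assume first that |u − 5| < 1, so |u| < 6. Then |4u + 19| ≤ 4·6 + 19 = 43.
Hence |(4u^2 - u - 8) − 87| ≤ 43|u − 5| < eps provided |u − 5| < eps/43.
Choosing delta = min(1, eps/43) ensures both conditions, hence |(4u^2 - u - 8) − 87| < eps.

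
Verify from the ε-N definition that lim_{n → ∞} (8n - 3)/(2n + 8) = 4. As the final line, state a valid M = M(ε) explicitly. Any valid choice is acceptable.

M = (35/2)/ε

Let ε > 0 be given. For n ≥ 1, |(8n - 3)/(2n + 8) − 4| = |-70|/(2(2n + 8)) = 70/(2(2n + 8)).
Since 2n + 8 ≥ 2n for n ≥ 1, this is ≤ 70/(2·2n) = (35/2)/n.
So |(8n - 3)/(2n + 8) − 4| < ε whenever n > (35/2)/ε.
Take M = (35/2)/ε. If n > M then |(8n - 3)/(2n + 8) − 4| ≤ (35/2)/n < ε.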